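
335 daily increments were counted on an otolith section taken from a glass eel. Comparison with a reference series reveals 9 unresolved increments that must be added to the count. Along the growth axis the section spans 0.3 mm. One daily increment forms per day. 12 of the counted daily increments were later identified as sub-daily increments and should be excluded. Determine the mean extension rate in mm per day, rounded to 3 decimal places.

0.001 mm per day

True daily increment count = 335 − 12 + 9 = 332.
Mean rate = 0.3 mm / 332 days ≈ 0.001 mm per day.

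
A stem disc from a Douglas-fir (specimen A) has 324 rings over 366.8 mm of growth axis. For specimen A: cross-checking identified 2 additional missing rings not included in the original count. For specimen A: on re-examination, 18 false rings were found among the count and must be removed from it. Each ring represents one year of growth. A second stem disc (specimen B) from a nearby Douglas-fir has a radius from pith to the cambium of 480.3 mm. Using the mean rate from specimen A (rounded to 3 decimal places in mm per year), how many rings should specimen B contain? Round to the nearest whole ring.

403 rings

Specimen A: adjusted count: 324 − 18 + 2 = 308 rings.
A: Mean rate = 366.8 mm / 308 years ≈ 1.191 mm per year.
B spans 480.3 / 1.191 = 403.27 years ≈ 403 rings.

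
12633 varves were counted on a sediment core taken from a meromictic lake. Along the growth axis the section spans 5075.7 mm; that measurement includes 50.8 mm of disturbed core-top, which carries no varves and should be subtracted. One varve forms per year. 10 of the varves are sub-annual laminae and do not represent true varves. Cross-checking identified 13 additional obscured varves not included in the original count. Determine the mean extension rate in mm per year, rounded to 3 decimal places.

True varve count = 12633 − 10 + 13 = 12636.
The growth record spans 5075.7 − 50.8 = 5024.9 mm.
Extension rate ≈ 5024.9 / 12636 = 0.398 mm per year.

0.398 mm per year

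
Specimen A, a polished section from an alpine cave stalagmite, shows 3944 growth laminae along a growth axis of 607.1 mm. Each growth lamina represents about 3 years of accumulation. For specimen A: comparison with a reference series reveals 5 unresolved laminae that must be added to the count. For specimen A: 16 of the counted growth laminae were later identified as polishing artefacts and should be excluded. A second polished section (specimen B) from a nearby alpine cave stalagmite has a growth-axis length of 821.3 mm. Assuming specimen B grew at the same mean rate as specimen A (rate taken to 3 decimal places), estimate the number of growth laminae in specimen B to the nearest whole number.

Specimen A: after corrections the count is 3944 − 16 + 5 = 3933 growth laminae.
Specimen A: at 3 years per growth lamina, 3933 × 3 = 11799 years.
A: Mean rate = 607.1 mm / 11799 years ≈ 0.051 mm/yr.
Specimen B: 821.3 mm / 0.051 mm per year = 16103.92 years; at 3 years per growth lamina that is 16103.92 / 3 ≈ 5368 growth laminae.

5368 growth laminae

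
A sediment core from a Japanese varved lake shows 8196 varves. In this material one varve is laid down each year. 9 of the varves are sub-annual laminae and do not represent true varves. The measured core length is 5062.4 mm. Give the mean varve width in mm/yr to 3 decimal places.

Correcting the raw count gives 8196 − 9 = 8187 true varves.
5062.4 mm over 8187 years gives 5062.4 / 8187 ≈ 0.618 mm/yr.

0.618 mm/yr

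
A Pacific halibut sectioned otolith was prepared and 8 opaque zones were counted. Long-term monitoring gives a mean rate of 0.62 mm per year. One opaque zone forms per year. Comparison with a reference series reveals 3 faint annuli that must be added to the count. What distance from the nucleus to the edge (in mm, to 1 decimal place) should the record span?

6.8 mm

Adjusted count: 8 + 3 = 11 opaque zones.
Length ≈ 0.62 × 11 = 6.8 mm.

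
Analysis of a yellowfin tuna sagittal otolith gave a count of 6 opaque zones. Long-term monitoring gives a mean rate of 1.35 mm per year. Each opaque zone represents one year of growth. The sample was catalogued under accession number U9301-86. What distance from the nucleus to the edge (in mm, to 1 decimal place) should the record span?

The record spans 6 years at 1.35 mm per year.
Predicted length = 1.35 mm/year × 6 years = 8.1 mm.

8.1 mm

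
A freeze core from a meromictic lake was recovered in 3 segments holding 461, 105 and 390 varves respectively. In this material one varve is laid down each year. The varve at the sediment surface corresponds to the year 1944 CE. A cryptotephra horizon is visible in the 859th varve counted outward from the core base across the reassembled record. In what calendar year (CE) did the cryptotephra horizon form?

1847 CE

Total varves = 461 + 105 + 390 = 956.
956 − 859 = 97 varves lie beyond the cryptotephra horizon toward the sediment surface.
1944 − 97 = 1847 CE.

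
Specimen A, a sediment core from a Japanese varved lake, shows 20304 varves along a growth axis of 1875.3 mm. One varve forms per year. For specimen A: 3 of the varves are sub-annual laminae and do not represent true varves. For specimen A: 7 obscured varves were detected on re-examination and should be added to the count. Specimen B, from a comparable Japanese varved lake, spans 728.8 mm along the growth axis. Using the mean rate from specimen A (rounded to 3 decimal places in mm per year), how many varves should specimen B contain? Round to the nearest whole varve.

7922 varves

Specimen A: correcting the raw count gives 20304 − 3 + 7 = 20308 true varves.
A: Extension rate ≈ 1875.3 / 20308 = 0.092 mm per year.
B spans 728.8 / 0.092 = 7921.74 years ≈ 7922 varves.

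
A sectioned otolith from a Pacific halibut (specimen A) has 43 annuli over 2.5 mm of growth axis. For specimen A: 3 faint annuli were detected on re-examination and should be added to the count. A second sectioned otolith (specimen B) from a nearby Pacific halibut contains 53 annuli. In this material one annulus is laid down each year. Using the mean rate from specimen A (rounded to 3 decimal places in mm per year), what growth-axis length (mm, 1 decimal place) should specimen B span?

2.9 mm

Specimen A: correcting the raw count gives 43 + 3 = 46 true annuli.
A: Extension rate ≈ 2.5 / 46 = 0.054 mm per year.
B's length ≈ 0.054 × 53 = 2.9 mm.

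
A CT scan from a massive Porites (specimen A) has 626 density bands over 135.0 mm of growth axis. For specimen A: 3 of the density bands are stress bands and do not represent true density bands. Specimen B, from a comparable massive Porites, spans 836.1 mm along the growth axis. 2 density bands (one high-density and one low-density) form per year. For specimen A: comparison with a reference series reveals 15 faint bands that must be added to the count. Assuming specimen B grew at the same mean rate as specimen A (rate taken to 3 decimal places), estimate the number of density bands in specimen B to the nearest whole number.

3953 density bands

Specimen A: after corrections the count is 626 − 3 + 15 = 638 density bands.
Specimen A: dividing by 2 density bands per year: 638 / 2 = 319 years.
A: 135.0 mm over 319 years gives 135.0 / 319 ≈ 0.423 mm per year.
B spans 836.1 / 0.423 = 1976.60 years; at 2 density bands per year that is 1976.60 × 2 ≈ 3953 density bands.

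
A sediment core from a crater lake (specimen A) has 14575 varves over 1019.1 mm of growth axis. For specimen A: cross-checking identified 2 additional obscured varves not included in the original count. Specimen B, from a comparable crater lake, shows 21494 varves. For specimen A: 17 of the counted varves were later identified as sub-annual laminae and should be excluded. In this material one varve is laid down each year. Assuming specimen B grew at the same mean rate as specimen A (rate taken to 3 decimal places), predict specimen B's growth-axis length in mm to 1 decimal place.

1504.6 mm

Specimen A: after corrections the count is 14575 − 17 + 2 = 14560 varves.
A: 1019.1 mm over 14560 years gives 1019.1 / 14560 ≈ 0.070 mm/yr.
B's length ≈ 0.070 × 21494 = 1504.6 mm.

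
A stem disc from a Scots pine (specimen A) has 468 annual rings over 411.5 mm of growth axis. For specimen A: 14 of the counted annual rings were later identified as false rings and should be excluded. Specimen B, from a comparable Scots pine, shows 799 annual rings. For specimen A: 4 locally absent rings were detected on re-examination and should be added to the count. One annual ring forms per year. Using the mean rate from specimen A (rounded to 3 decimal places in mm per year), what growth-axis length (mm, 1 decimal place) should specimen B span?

717.5 mm

Specimen A: after corrections the count is 468 − 14 + 4 = 458 annual rings.
A: Extension rate ≈ 411.5 / 458 = 0.898 mm/year.
For B, 0.898 mm/year × 799 years = 717.5 mm.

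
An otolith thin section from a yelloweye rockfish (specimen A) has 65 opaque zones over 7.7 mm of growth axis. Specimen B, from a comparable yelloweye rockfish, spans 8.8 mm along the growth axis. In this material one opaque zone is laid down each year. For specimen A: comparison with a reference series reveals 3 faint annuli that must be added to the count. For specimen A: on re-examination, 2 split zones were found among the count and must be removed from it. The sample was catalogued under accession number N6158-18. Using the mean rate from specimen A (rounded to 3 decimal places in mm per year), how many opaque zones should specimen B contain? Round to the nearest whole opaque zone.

Specimen A: true opaque zone count = 65 − 2 + 3 = 66.
A: Extension rate ≈ 7.7 / 66 = 0.117 mm/yr.
For B, 8.8 / 0.117 = 75.21 years ≈ 75 opaque zones.

75 opaque zones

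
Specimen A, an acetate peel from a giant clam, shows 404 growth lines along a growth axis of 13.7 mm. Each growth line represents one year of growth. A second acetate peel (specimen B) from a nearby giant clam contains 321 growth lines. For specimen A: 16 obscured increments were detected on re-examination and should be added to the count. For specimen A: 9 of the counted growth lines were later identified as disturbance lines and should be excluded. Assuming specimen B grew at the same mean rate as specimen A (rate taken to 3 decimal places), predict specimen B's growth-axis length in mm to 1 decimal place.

Specimen A: after corrections the count is 404 − 9 + 16 = 411 growth lines.
A: Extension rate ≈ 13.7 / 411 = 0.033 mm per year.
Length of B = 0.033 × 321 = 10.6 mm.

10.6 mm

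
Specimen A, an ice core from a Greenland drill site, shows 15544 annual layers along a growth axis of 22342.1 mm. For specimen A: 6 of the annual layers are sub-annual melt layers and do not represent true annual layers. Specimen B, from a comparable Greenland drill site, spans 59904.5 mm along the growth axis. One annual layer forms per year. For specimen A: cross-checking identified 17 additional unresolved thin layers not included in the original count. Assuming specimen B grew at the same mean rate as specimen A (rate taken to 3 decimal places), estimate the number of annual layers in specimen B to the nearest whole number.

41716 annual layers

Specimen A: after corrections the count is 15544 − 6 + 17 = 15555 annual layers.
A: 22342.1 mm over 15555 years gives 22342.1 / 15555 ≈ 1.436 mm per year.
B spans 59904.5 / 1.436 = 41716.23 years ≈ 41716 annual layers.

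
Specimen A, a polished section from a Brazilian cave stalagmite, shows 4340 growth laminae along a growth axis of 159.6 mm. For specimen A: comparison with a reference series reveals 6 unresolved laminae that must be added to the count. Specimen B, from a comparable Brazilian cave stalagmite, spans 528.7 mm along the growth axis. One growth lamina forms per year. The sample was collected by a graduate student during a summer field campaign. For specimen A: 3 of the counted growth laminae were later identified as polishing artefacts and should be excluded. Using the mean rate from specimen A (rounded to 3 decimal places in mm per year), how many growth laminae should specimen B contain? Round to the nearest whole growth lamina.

Specimen A: true growth lamina count = 4340 − 3 + 6 = 4343.
A: Extension rate ≈ 159.6 / 4343 = 0.037 mm per year.
B spans 528.7 / 0.037 = 14289.19 years ≈ 14289 growth laminae.

14289 growth laminae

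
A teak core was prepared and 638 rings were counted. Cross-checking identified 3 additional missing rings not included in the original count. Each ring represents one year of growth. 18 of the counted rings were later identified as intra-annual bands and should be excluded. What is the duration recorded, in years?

Adjusted count: 638 − 18 + 3 = 623 rings.
One ring per year makes the duration 623 years.

623 years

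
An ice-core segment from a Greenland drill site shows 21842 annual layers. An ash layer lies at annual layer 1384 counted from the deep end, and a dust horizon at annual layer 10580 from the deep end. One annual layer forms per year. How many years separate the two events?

Separation: 10580 − 1384 = 9196 annual layers.
That is 9196 years at one annual layer per year.

9196 years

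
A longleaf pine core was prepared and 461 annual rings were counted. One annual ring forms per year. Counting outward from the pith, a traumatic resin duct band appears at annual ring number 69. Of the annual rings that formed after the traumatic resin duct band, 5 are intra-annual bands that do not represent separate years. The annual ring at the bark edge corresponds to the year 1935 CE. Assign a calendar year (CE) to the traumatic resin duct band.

1548 CE

Between annual ring 69 and the bark edge there are 461 − 69 = 392 annual rings.
Removing the 5 false annual rings leaves 392 − 5 = 387 true annual rings beyond the traumatic resin duct band.
1935 − 387 = 1548 CE.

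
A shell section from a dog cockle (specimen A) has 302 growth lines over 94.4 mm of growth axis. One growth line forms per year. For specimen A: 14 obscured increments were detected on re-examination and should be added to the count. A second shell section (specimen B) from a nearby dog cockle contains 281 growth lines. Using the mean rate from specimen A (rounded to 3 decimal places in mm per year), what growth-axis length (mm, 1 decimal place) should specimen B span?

84.0 mm

Specimen A: correcting the raw count gives 302 + 14 = 316 true growth lines.
A: Extension rate ≈ 94.4 / 316 = 0.299 mm/year.
B's length ≈ 0.299 × 281 = 84.0 mm.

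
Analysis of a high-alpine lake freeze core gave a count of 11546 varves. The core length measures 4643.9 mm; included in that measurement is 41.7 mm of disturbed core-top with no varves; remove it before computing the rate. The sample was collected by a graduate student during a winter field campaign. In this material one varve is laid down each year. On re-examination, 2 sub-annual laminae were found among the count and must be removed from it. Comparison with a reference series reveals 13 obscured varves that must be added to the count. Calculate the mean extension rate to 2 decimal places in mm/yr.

0.40 mm/yr

Correcting the raw count gives 11546 − 2 + 13 = 11557 true varves.
Removing the 41.7 mm offcut leaves 4643.9 − 41.7 = 4602.2 mm.
4602.2 mm over 11557 years gives 4602.2 / 11557 ≈ 0.40 mm/yr.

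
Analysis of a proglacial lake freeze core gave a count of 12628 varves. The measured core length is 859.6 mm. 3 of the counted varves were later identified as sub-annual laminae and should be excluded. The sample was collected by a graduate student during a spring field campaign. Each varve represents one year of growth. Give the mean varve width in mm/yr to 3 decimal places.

0.068 mm/yr

Correcting the raw count gives 12628 − 3 = 12625 true varves.
Mean rate = 859.6 mm / 12625 years ≈ 0.068 mm/yr.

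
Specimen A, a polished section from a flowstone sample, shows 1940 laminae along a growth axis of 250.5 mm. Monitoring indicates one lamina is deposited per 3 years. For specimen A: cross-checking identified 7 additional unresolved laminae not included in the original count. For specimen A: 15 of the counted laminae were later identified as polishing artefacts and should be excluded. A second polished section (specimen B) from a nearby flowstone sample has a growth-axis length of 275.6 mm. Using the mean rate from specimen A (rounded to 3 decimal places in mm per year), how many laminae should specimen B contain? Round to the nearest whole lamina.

Specimen A: true lamina count = 1940 − 15 + 7 = 1932.
Specimen A: multiplying by 3 years per lamina: 1932 × 3 = 5796 years.
A: Mean rate = 250.5 mm / 5796 years ≈ 0.043 mm/yr.
Specimen B: 275.6 mm / 0.043 mm per year = 6409.30 years; at 3 years per lamina that is 6409.30 / 3 ≈ 2136 laminae.

2136 laminae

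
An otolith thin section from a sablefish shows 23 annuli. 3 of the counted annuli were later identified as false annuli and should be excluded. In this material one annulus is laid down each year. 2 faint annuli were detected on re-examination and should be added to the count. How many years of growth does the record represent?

22 yr

Adjusted count: 23 − 3 + 2 = 22 annuli.
At one annulus per year, that is 22 years.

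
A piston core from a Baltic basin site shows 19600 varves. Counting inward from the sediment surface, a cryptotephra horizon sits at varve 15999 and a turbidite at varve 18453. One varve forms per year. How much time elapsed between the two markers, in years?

2454 yr

Separation: 18453 − 15999 = 2454 varves.
One varve per year makes the interval 2454 years.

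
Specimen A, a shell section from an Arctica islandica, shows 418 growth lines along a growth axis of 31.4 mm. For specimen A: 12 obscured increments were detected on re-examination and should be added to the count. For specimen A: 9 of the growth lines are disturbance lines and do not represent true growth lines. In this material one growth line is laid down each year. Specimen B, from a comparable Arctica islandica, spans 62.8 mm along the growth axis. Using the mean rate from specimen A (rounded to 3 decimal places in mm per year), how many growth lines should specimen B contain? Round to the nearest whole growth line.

837 growth lines

Specimen A: true growth line count = 418 − 9 + 12 = 421.
A: Extension rate ≈ 31.4 / 421 = 0.075 mm/yr.
For B, 62.8 / 0.075 = 837.33 years ≈ 837 growth lines.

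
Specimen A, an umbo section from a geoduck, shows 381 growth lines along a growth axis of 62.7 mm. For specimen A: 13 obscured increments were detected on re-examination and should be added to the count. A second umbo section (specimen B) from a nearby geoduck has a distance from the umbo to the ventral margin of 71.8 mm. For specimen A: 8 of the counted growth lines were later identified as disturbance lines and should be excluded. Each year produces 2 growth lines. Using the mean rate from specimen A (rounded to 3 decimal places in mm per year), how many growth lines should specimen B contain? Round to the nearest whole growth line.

Specimen A: correcting the raw count gives 381 − 8 + 13 = 386 true growth lines.
Specimen A: dividing by 2 growth lines per year: 386 / 2 = 193 years.
A: Extension rate ≈ 62.7 / 193 = 0.325 mm per year.
For B, 71.8 / 0.325 = 220.92 years; at 2 growth lines per year that is 220.92 × 2 ≈ 442 growth lines.

442 growth lines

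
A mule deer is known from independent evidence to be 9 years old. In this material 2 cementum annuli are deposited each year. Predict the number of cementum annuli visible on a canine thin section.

Expected cementum annuli: 9 × 2 = 18.
So 18 cementum annuli should be present.

18 cementum annuli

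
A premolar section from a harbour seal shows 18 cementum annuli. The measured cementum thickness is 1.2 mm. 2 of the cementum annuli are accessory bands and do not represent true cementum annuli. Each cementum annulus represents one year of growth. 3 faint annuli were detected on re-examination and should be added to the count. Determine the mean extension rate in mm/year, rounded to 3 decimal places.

0.063 mm/year

Correcting the raw count gives 18 − 2 + 3 = 19 true cementum annuli.
1.2 mm over 19 years gives 1.2 / 19 ≈ 0.063 mm/year.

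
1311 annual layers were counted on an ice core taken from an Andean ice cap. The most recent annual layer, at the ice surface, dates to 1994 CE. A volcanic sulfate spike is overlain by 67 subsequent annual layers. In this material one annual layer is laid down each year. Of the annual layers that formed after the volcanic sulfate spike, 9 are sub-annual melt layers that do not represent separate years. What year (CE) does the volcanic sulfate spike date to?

There are 67 annual layers younger than the volcanic sulfate spike.
67 − 9 false = 58 true annual layers after the volcanic sulfate spike.
The annual layer at the ice surface is 1994 CE, so the volcanic sulfate spike dates to 1994 − 58 = 1936 CE.

1936 CE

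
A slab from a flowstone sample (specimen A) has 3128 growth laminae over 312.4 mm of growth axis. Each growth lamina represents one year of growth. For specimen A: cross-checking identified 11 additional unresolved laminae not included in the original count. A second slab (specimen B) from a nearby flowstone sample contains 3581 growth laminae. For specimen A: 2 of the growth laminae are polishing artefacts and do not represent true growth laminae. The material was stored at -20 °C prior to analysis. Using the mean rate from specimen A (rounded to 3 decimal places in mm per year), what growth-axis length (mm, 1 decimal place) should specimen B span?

Specimen A: adjusted count: 3128 − 2 + 11 = 3137 growth laminae.
A: 312.4 mm over 3137 years gives 312.4 / 3137 ≈ 0.100 mm/yr.
Length of B = 0.100 × 3581 = 358.1 mm.

358.1 mm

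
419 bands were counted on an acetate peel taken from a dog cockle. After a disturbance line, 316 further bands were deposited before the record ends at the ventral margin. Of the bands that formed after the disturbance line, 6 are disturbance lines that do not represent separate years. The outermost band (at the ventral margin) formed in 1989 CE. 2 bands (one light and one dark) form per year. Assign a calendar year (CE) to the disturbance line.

1834 CE

316 bands formed after the disturbance line.
316 − 6 false = 310 true bands after the disturbance line.
With 2 bands per year, 310 / 2 = 155 years.
The band at the ventral margin is 1989 CE, so the disturbance line dates to 1989 − 155 = 1834 CE.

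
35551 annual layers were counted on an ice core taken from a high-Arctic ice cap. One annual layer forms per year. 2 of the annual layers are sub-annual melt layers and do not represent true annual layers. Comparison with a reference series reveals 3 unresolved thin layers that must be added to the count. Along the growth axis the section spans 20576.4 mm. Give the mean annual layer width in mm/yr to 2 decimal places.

0.58 mm/yr

True annual layer count = 35551 − 2 + 3 = 35552.
20576.4 mm over 35552 years gives 20576.4 / 35552 ≈ 0.58 mm/yr.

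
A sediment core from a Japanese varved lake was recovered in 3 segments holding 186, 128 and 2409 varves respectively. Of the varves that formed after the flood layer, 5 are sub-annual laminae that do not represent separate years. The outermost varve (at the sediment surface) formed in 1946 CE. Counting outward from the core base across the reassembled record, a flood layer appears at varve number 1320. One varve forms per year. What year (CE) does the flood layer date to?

Total varves = 186 + 128 + 2409 = 2723.
2723 − 1320 = 1403 varves lie beyond the flood layer toward the sediment surface.
Removing the 5 false varves leaves 1403 − 5 = 1398 true varves beyond the flood layer.
Counting back 1398 years from 1946 CE places the flood layer in 1946 − 1398 = 548 CE.

548 CE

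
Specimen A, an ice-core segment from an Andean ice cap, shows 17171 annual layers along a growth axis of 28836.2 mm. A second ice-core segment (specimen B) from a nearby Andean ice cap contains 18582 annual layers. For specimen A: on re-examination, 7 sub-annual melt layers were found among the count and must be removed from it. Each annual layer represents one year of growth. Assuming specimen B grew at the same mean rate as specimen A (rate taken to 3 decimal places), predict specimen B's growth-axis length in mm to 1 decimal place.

31217.8 mm

Specimen A: adjusted count: 17171 − 7 = 17164 annual layers.
A: Mean rate = 28836.2 mm / 17164 years ≈ 1.680 mm/year.
B's length ≈ 1.680 × 18582 = 31217.8 mm.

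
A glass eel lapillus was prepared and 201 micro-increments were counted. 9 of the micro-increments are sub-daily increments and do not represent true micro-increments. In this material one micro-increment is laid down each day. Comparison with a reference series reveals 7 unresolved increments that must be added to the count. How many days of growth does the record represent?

199 days

After corrections the count is 201 − 9 + 7 = 199 micro-increments.
One micro-increment per day makes the duration 199 days.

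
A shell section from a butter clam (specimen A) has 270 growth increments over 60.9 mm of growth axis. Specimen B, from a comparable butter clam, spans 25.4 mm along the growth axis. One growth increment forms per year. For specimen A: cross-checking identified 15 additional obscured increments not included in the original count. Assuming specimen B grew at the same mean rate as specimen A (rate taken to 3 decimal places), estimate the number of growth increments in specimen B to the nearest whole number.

119 growth increments

Specimen A: true growth increment count = 270 + 15 = 285.
A: 60.9 mm over 285 years gives 60.9 / 285 ≈ 0.214 mm/yr.
B spans 25.4 / 0.214 = 118.69 years ≈ 119 growth increments.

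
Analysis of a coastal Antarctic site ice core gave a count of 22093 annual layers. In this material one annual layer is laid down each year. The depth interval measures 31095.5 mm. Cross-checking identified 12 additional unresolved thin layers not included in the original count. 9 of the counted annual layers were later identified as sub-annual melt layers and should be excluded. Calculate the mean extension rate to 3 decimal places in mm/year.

True annual layer count = 22093 − 9 + 12 = 22096.
Extension rate ≈ 31095.5 / 22096 = 1.407 mm/year.

1.407 mm/year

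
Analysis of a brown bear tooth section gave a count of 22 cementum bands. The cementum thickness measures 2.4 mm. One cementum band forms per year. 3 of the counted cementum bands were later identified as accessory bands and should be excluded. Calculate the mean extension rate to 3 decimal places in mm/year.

Adjusted count: 22 − 3 = 19 cementum bands.
2.4 mm over 19 years gives 2.4 / 19 ≈ 0.126 mm/year.

0.126 mm/year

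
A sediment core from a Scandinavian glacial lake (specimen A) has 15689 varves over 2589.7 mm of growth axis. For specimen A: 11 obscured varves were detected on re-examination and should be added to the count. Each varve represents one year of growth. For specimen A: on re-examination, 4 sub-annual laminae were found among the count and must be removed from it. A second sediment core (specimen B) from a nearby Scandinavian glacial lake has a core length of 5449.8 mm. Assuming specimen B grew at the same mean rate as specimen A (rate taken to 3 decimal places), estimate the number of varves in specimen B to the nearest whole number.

33029 varves

Specimen A: correcting the raw count gives 15689 − 4 + 11 = 15696 true varves.
A: 2589.7 mm over 15696 years gives 2589.7 / 15696 ≈ 0.165 mm/yr.
B spans 5449.8 / 0.165 = 33029.09 years ≈ 33029 varves.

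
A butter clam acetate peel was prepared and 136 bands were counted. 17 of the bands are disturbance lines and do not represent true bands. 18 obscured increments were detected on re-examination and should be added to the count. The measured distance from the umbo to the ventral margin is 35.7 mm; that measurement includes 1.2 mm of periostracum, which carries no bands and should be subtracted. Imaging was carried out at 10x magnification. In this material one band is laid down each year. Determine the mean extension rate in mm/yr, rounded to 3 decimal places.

0.252 mm/yr

Adjusted count: 136 − 17 + 18 = 137 bands.
Net length = 35.7 − 1.2 = 34.5 mm.
Mean rate = 34.5 mm / 137 years ≈ 0.252 mm/yr.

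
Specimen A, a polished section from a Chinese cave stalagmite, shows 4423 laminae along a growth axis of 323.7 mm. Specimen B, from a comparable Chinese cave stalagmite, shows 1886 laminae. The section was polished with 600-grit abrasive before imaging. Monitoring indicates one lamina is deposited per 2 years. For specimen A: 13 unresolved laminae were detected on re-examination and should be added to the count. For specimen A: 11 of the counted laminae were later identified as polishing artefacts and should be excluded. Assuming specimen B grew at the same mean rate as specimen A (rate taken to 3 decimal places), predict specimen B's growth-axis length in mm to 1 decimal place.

Specimen A: adjusted count: 4423 − 11 + 13 = 4425 laminae.
Specimen A: at 2 years per lamina, 4425 × 2 = 8850 years.
A: Mean rate = 323.7 mm / 8850 years ≈ 0.037 mm/year.
Specimen B: multiplying by 2 years per lamina: 1886 × 2 = 3772 years. B's length ≈ 0.037 × 3772 = 139.6 mm.

139.6 mm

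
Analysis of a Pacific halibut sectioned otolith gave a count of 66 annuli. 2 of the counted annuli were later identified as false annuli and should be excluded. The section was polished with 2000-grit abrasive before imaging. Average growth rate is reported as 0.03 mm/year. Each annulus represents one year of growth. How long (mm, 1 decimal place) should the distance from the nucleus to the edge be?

Correcting the raw count gives 66 − 2 = 64 true annuli.
Predicted length = 0.03 mm/year × 64 years = 1.9 mm.

1.9 mm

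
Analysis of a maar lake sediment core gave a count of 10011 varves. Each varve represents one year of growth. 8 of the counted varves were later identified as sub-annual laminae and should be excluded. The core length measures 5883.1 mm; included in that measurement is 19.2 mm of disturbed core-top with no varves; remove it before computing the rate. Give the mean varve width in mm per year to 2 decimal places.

0.59 mm per year

After corrections the count is 10011 − 8 = 10003 varves.
The growth record spans 5883.1 − 19.2 = 5863.9 mm.
Mean rate = 5863.9 mm / 10003 years ≈ 0.59 mm per year.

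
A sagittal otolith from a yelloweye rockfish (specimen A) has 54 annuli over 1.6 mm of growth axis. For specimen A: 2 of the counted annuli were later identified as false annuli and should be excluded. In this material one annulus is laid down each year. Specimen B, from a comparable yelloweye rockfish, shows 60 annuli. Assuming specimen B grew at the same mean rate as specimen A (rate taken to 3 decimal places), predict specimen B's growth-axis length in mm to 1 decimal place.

1.9 mm

Specimen A: true annulus count = 54 − 2 = 52.
A: Mean rate = 1.6 mm / 52 years ≈ 0.031 mm/year.
B's length ≈ 0.031 × 60 = 1.9 mm.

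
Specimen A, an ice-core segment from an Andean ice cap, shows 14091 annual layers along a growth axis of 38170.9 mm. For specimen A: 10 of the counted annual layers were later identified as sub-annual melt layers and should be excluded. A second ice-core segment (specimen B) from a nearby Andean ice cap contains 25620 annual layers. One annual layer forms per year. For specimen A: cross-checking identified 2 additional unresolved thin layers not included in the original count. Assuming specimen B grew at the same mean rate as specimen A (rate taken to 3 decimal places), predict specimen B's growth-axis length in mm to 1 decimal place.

Specimen A: after corrections the count is 14091 − 10 + 2 = 14083 annual layers.
A: Extension rate ≈ 38170.9 / 14083 = 2.710 mm/yr.
For B, 2.710 mm/year × 25620 years = 69430.2 mm.

69430.2 mm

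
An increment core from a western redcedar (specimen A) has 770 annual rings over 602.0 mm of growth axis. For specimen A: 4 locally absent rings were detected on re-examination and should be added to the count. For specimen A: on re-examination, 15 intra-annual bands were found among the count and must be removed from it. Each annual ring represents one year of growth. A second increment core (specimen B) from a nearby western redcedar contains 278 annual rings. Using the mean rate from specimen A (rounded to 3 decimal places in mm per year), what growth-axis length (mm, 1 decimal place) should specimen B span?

220.5 mm

Specimen A: true annual ring count = 770 − 15 + 4 = 759.
A: Mean rate = 602.0 mm / 759 years ≈ 0.793 mm per year.
B's length ≈ 0.793 × 278 = 220.5 mm.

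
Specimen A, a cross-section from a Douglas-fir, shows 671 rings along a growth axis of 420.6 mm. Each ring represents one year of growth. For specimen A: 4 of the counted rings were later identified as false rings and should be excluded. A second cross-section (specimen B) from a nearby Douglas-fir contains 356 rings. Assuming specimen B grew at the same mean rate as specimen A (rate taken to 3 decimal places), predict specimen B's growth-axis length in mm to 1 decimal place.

Specimen A: adjusted count: 671 − 4 = 667 rings.
A: Mean rate = 420.6 mm / 667 years ≈ 0.631 mm/yr.
B's length ≈ 0.631 × 356 = 224.6 mm.

224.6 mm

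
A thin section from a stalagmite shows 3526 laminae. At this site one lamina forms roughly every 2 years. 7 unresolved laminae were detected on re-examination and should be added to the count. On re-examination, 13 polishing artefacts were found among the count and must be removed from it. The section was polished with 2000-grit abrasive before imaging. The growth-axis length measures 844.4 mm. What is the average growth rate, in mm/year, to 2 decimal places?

After corrections the count is 3526 − 13 + 7 = 3520 laminae.
3520 laminae at 2 years each span 3520 × 2 = 7040 years.
Extension rate ≈ 844.4 / 7040 = 0.12 mm/year.

0.12 mm/year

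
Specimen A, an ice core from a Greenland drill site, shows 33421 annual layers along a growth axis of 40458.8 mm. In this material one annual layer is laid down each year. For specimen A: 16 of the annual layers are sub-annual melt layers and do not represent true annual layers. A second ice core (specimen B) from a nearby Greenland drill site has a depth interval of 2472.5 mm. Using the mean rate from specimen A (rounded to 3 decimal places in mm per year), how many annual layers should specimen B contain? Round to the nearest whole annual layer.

2042 annual layers

Specimen A: correcting the raw count gives 33421 − 16 = 33405 true annual layers.
A: Extension rate ≈ 40458.8 / 33405 = 1.211 mm/year.
Specimen B: 2472.5 mm / 1.211 mm per year = 2041.70 years ≈ 2042 annual layers.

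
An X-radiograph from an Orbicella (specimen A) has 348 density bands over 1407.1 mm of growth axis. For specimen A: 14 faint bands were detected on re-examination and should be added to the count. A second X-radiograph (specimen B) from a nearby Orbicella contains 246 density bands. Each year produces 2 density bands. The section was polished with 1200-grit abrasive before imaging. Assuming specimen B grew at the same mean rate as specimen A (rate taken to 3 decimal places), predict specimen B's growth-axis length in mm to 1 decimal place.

956.2 mm

Specimen A: correcting the raw count gives 348 + 14 = 362 true density bands.
Specimen A: dividing by 2 density bands per year: 362 / 2 = 181 years.
A: Mean rate = 1407.1 mm / 181 years ≈ 7.774 mm/yr.
Specimen B: dividing by 2 density bands per year: 246 / 2 = 123 years. For B, 7.774 mm/year × 123 years = 956.2 mm.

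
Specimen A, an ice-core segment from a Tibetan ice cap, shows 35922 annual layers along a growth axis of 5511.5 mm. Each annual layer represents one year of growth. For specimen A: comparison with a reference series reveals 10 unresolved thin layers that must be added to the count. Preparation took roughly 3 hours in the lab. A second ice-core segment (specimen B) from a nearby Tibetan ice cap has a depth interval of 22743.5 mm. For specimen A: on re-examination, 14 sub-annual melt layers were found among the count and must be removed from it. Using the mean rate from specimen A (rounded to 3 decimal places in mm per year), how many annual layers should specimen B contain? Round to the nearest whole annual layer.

148650 annual layers

Specimen A: true annual layer count = 35922 − 14 + 10 = 35918.
A: Mean rate = 5511.5 mm / 35918 years ≈ 0.153 mm/yr.
For B, 22743.5 / 0.153 = 148650.33 years ≈ 148650 annual layers.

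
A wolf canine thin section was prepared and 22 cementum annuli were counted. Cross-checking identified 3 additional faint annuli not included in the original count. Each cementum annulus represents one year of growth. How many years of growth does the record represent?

25 yr

After corrections the count is 22 + 3 = 25 cementum annuli.
With a one-to-one cementum annulus periodicity this is 25 years.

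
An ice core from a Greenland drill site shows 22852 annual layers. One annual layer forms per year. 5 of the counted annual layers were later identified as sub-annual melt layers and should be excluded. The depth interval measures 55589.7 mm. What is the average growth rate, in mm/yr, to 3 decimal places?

Adjusted count: 22852 − 5 = 22847 annual layers.
55589.7 mm over 22847 years gives 55589.7 / 22847 ≈ 2.433 mm/yr.

2.433 mm/yr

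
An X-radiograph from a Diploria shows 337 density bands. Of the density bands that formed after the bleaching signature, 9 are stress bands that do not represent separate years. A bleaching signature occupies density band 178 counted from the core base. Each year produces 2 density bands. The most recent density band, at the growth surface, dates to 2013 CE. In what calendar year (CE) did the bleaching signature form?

1938 CE

337 − 178 = 159 density bands lie beyond the bleaching signature toward the growth surface.
Excluding 9 false density bands: 159 − 9 = 150.
Dividing by 2 density bands per year: 150 / 2 = 75 years.
2013 − 75 = 1938 CE.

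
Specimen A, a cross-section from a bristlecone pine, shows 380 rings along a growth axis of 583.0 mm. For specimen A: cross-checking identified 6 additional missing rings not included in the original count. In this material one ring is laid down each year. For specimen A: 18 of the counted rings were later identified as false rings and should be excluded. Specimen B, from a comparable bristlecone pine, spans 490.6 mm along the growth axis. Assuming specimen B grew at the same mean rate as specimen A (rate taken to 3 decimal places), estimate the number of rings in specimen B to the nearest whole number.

Specimen A: adjusted count: 380 − 18 + 6 = 368 rings.
A: Mean rate = 583.0 mm / 368 years ≈ 1.584 mm/year.
B spans 490.6 / 1.584 = 309.72 years ≈ 310 rings.

310 rings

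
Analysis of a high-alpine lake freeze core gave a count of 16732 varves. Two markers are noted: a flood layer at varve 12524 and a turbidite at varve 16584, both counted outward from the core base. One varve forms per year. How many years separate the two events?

4060 years

16584 − 12524 = 4060 varves lie between the two events.
One varve per year makes the interval 4060 years.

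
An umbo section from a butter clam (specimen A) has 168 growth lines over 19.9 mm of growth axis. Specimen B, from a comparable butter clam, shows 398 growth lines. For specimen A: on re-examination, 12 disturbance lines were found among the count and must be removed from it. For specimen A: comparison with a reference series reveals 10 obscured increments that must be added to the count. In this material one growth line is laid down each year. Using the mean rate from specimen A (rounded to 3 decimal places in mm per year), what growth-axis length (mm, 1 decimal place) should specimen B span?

47.8 mm

Specimen A: correcting the raw count gives 168 − 12 + 10 = 166 true growth lines.
A: Mean rate = 19.9 mm / 166 years ≈ 0.120 mm/year.
For B, 0.120 mm/year × 398 years = 47.8 mm.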